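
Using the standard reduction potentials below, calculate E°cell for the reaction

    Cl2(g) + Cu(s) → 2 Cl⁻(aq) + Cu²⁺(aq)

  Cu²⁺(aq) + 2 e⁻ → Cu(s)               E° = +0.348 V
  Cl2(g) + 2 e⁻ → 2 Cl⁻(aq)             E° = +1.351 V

+1.003 V

Cl2(g) gains electrons, so the Cl₂/Cl⁻ couple is the cathode; the Cu²⁺/Cu couple is the anode.
E°cell = E°(cathode) − E°(anode) = +1.351 − (+0.348) = +1.003 V.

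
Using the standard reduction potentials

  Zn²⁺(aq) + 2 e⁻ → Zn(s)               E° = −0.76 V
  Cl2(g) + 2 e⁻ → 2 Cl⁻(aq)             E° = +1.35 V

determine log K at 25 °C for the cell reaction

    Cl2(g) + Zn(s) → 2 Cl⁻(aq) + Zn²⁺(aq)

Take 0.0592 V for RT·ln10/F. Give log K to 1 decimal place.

log K = 71.3

The Cl₂/Cl⁻ couple is reduced (cathode); E°cell = +1.35 − (−0.76) = +2.11 V with n = 2.
At equilibrium E = 0, so log K = nE°cell / 0.0592 = (2)(+2.11) / 0.0592 = 71.3.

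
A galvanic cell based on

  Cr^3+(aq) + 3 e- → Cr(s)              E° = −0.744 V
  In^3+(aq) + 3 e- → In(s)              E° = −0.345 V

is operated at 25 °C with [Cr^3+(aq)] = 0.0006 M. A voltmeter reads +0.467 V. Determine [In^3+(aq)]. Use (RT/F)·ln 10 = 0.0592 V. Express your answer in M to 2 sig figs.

1.7 M

The In³⁺/In couple has the larger reduction potential, so it is the cathode: E°cell = −0.345 − (−0.744) = +0.399 V and n = 3.
Since E = E° − (0.0592/n)·log Q, log Q = n(E° − E)/0.0592 = −3.446.
The balanced reaction is In^3+(aq) + Cr(s) → In(s) + Cr^3+(aq), so Q = [Cr^3+(aq)] / [In^3+(aq)].
Solving for the unknown gives log [In^3+(aq)] = 0.224, so [In^3+(aq)] ≈ 1.7 M.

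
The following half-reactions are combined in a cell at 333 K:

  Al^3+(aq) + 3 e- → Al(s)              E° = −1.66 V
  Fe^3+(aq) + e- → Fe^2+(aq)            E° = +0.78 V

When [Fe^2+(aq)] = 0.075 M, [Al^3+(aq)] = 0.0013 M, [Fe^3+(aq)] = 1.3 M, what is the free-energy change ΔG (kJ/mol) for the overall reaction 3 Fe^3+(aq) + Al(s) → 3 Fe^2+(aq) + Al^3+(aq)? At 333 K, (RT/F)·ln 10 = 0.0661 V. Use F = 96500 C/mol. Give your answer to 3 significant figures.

−749 kJ/mol

E°cell = +0.78 − (−1.66) = +2.44 V; the balanced reaction transfers n = 3 electrons.
Here Q = ([Fe^2+(aq)]^3·[Al^3+(aq)]) / [Fe^3+(aq)]^3 = 2.5×10^−7 (log Q = −6.603), giving E = +2.44 − (0.0661/3)·(−6.603) = +2.5855 V.
ΔG = −nFE = −(3)(96500)(+2.5855) J/mol = −749 kJ/mol.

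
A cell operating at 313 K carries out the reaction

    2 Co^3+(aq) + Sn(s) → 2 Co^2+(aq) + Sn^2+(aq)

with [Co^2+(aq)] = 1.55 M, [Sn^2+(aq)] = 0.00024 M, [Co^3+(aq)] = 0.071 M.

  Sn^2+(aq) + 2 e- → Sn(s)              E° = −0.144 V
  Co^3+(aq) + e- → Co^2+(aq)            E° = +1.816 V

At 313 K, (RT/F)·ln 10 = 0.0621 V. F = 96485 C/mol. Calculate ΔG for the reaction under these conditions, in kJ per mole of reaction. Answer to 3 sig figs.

The standard cell potential is +1.816 − (−0.144) = +1.960 V, with n = 2 electrons in the balanced equation.
Q = ([Co^2+(aq)]^2·[Sn^2+(aq)]) / [Co^3+(aq)]^2 = 0.114, so log Q = −0.942 and E = +1.960 − (0.0621/2)(−0.942) = +1.9892 V.
ΔG = −nFE = −(2)(96485)(+1.9892) J/mol = −384 kJ/mol.

−384 kJ/mol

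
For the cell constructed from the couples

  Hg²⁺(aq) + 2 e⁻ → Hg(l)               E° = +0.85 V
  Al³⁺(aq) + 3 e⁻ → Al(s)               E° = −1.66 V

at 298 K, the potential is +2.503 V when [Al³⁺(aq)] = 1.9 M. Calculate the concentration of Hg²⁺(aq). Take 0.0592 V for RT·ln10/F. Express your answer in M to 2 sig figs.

The Hg²⁺/Hg couple has the larger reduction potential, so it is the cathode: E°cell = +0.85 − (−1.66) = +2.51 V and n = 6.
From the Nernst equation, log Q = n(E° − E)/0.0592 = 6·(+2.51 − (+2.503))/0.0592 = 0.709.
For 3 Hg²⁺(aq) + 2 Al(s) → 3 Hg(l) + 2 Al³⁺(aq), the reaction quotient is Q = [Al³⁺(aq)]^2 / [Hg²⁺(aq)]^3.
Substituting the known concentrations and solving, log [Hg²⁺(aq)] = −0.050 and [Hg²⁺(aq)] = 0.89 M.

0.89 M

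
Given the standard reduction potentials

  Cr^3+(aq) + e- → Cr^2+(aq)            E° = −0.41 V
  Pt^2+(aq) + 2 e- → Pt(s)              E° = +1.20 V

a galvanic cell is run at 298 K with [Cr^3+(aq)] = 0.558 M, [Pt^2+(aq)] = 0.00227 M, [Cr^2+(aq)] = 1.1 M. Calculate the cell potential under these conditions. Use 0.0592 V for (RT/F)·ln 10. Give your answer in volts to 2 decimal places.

+1.55 V

The Pt²⁺/Pt couple has the more positive E°, so it is the cathode; Cr³⁺/Cr²⁺ is the anode.
The standard potential is +1.20 − (−0.41) = +1.61 V and the balanced reaction transfers n = 2 electrons.
The balanced reaction is Pt^2+(aq) + 2 Cr^2+(aq) → Pt(s) + 2 Cr^3+(aq), so Q = [Cr^3+(aq)]^2 / ([Pt^2+(aq)]·[Cr^2+(aq)]^2) = 113 and log Q = 2.054.
By the Nernst equation, E = +1.61 − (0.0592/2)·(2.054) = +1.55 V.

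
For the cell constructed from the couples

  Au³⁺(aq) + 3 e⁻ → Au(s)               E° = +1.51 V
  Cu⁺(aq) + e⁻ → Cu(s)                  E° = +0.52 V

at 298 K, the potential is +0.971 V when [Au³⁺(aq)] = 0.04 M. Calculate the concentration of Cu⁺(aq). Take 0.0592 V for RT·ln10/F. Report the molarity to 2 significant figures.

With Au³⁺/Au at the cathode and Cu⁺/Cu at the anode, E°cell = +1.51 − (+0.52) = +0.99 V (n = 3).
From the Nernst equation, log Q = n(E° − E)/0.0592 = 3·(+0.99 − (+0.971))/0.0592 = 0.963.
Balancing electrons gives Au³⁺(aq) + 3 Cu(s) → Au(s) + 3 Cu⁺(aq); thus Q = [Cu⁺(aq)]^3 / [Au³⁺(aq)].
Solving for the unknown gives log [Cu⁺(aq)] = −0.145, so [Cu⁺(aq)] ≈ 0.72 M.

0.72 M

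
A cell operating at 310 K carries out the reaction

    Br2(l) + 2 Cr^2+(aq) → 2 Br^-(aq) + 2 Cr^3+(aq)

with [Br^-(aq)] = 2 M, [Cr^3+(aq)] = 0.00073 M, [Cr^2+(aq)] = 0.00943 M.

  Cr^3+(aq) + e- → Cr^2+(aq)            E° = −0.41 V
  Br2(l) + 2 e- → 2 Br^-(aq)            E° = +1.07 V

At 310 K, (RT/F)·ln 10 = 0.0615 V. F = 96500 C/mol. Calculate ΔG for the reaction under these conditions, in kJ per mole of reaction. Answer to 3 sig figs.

E°cell = +1.07 − (−0.41) = +1.48 V; the balanced reaction transfers n = 2 electrons.
The reaction quotient is ([Br^-(aq)]^2·[Cr^3+(aq)]^2) / [Cr^2+(aq)]^2 = 0.024; by Nernst, E = +1.48 − (0.0615/2)(−1.620) = +1.5298 V.
Finally ΔG = −nFE = −(2)(96500 C/mol)(+1.5298 V) = −295 kJ/mol.

−295 kJ/mol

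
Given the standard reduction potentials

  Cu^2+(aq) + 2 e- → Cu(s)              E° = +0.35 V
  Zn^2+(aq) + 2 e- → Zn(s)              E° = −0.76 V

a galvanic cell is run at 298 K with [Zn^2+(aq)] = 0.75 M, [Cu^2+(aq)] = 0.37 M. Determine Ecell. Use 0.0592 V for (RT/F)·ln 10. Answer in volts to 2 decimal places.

Since E°(Cu²⁺/Cu) > E°(Zn²⁺/Zn), Cu²⁺/Cu serves as the cathode.
The standard potential is +0.35 − (−0.76) = +1.11 V and the balanced reaction transfers n = 2 electrons.
For the overall reaction Cu^2+(aq) + Zn(s) → Cu(s) + Zn^2+(aq), Q = [Zn^2+(aq)] / [Cu^2+(aq)] = 2.03, giving log Q = 0.307.
E = E° − (0.0592/n)·log Q = +1.11 − (0.0592/2)(0.307) = +1.10 V.

+1.10 V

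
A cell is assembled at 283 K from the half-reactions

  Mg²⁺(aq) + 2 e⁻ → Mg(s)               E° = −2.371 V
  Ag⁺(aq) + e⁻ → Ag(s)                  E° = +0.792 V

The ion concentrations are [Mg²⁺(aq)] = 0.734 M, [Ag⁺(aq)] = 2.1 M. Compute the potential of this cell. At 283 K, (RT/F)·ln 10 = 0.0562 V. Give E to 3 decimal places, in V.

The Ag⁺/Ag couple has the more positive E°, so it is the cathode; Mg²⁺/Mg is the anode.
E°cell = E°cat − E°an = +0.792 − (−2.371) = +3.163 V; n = 2.
For the overall reaction 2 Ag⁺(aq) + Mg(s) → 2 Ag(s) + Mg²⁺(aq), Q = [Mg²⁺(aq)] / [Ag⁺(aq)]^2 = 0.166, giving log Q = −0.779.
By the Nernst equation, E = +3.163 − (0.0562/2)·(−0.779) = +3.185 V.

+3.185 V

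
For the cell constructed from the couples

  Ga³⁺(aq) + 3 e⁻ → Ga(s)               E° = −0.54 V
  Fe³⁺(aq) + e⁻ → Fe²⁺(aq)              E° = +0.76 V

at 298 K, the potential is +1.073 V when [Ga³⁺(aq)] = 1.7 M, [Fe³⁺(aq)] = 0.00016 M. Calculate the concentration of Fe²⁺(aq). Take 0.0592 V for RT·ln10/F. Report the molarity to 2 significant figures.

0.92 M

Fe³⁺/Fe²⁺ is the cathode (higher E°); E°cell = +0.76 − (−0.54) = +1.30 V with n = 3.
Rearranging E = E° − (0.0592/n)·log Q gives log Q = 3(+1.30 − (+1.073))/0.0592 = 11.503.
Balancing electrons gives 3 Fe³⁺(aq) + Ga(s) → 3 Fe²⁺(aq) + Ga³⁺(aq); thus Q = ([Fe²⁺(aq)]^3·[Ga³⁺(aq)]) / [Fe³⁺(aq)]^3.
Substituting the known concentrations and solving, log [Fe²⁺(aq)] = −0.038 and [Fe²⁺(aq)] = 0.92 M.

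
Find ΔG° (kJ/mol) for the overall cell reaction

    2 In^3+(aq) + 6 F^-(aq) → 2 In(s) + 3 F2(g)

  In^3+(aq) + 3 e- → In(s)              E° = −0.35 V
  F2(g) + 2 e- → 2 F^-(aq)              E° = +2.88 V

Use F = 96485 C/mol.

In the reaction as written In^3+(aq) is reduced, so the In³⁺/In couple is the cathode and F₂/F⁻ is the anode.
E°cell = −0.35 − (+2.88) = −3.23 V; balancing electrons gives n = 6.
ΔG° = −nFE°cell = −(6)(96485)(−3.23) J/mol = +1870 kJ/mol.

+1870 kJ/mol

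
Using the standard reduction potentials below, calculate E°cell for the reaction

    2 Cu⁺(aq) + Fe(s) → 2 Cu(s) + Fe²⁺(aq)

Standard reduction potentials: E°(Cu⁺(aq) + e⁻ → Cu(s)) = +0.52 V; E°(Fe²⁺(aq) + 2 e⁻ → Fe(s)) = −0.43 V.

+0.95 V

Cu⁺(aq) gains electrons, so the Cu⁺/Cu couple is the cathode; the Fe²⁺/Fe couple is the anode.
E°cell = E°(cathode) − E°(anode) = +0.52 − (−0.43) = +0.95 V.
The positive value indicates the reaction is spontaneous as written.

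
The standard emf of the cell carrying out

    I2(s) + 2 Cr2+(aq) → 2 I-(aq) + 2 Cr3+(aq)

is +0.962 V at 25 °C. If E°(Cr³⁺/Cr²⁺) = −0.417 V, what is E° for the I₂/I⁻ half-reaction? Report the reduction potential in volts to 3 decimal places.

In the reaction as written the I₂/I⁻ couple is reduced (cathode) and Cr³⁺/Cr²⁺ is oxidized (anode), so E°cell = E°(I₂/I⁻) − E°(Cr³⁺/Cr²⁺).
E°(I₂/I⁻) = E°cell + E°(anode) = +0.962 + (−0.417) = +0.545 V.

+0.545 V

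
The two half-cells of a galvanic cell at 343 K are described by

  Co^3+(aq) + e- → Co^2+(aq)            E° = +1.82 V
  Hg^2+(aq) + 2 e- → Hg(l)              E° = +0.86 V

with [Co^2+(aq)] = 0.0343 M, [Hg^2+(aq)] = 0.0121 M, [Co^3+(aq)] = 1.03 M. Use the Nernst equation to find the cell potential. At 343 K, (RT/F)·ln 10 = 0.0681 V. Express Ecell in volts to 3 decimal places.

+1.126 V

Since E°(Co³⁺/Co²⁺) > E°(Hg²⁺/Hg), Co³⁺/Co²⁺ serves as the cathode.
The standard potential is +1.82 − (+0.86) = +0.96 V and the balanced reaction transfers n = 2 electrons.
Balancing gives 2 Co^3+(aq) + Hg(l) → 2 Co^2+(aq) + Hg^2+(aq); hence Q = ([Co^2+(aq)]^2·[Hg^2+(aq)]) / [Co^3+(aq)]^2 = 1.34×10^−5 (log Q = −4.872).
Applying E = E° − (RT ln10/nF)·log Q gives +0.96 − (0.0681/2)(−4.872) = +1.126 V.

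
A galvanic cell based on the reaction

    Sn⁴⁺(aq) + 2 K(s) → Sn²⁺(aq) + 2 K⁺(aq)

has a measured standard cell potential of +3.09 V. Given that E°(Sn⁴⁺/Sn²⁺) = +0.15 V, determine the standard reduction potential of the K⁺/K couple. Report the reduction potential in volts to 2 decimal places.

In the reaction as written the Sn⁴⁺/Sn²⁺ couple is reduced (cathode) and K⁺/K is oxidized (anode), so E°cell = E°(Sn⁴⁺/Sn²⁺) − E°(K⁺/K).
E°(K⁺/K) = E°(cathode) − E°cell = +0.15 − (+3.09) = −2.94 V.

−2.94 V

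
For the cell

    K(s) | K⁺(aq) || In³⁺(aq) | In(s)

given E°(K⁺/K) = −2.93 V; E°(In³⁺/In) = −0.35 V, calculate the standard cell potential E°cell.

+2.58 V

By convention the left-hand electrode in cell notation is the anode (oxidation) and the right-hand electrode is the cathode (reduction).
E°cell = E°(right) − E°(left) = −0.35 − (−2.93) = +2.58 V.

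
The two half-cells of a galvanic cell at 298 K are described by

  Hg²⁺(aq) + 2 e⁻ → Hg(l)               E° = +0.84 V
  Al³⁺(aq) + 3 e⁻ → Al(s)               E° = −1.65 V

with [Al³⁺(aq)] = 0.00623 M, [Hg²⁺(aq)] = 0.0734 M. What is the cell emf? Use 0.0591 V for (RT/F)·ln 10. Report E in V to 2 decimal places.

The Hg²⁺/Hg couple has the more positive E°, so it is the cathode; Al³⁺/Al is the anode.
The standard potential is +0.84 − (−1.65) = +2.49 V and the balanced reaction transfers n = 6 electrons.
The balanced reaction is 3 Hg²⁺(aq) + 2 Al(s) → 3 Hg(l) + 2 Al³⁺(aq), so Q = [Al³⁺(aq)]^2 / [Hg²⁺(aq)]^3 = 0.0981 and log Q = −1.008.
By the Nernst equation, E = +2.49 − (0.0591/6)·(−1.008) = +2.50 V.

+2.50 V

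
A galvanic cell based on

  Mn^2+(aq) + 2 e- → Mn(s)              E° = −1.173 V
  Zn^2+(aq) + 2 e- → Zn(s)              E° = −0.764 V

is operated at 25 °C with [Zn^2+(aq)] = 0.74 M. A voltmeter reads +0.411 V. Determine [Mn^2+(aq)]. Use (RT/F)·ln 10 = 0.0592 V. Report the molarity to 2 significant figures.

With Zn²⁺/Zn at the cathode and Mn²⁺/Mn at the anode, E°cell = −0.764 − (−1.173) = +0.409 V (n = 2).
Rearranging E = E° − (0.0592/n)·log Q gives log Q = 2(+0.409 − (+0.411))/0.0592 = −0.068.
For Zn^2+(aq) + Mn(s) → Zn(s) + Mn^2+(aq), the reaction quotient is Q = [Mn^2+(aq)] / [Zn^2+(aq)].
Solving for the unknown gives log [Mn^2+(aq)] = −0.199, so [Mn^2+(aq)] ≈ 0.63 M.

0.63 M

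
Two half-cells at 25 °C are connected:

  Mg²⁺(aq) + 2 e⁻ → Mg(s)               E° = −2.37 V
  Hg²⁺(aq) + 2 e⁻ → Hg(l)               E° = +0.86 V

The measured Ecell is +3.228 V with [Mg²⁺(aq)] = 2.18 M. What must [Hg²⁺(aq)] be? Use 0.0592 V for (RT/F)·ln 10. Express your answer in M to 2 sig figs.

Hg²⁺/Hg is the cathode (higher E°); E°cell = +0.86 − (−2.37) = +3.23 V with n = 2.
Rearranging E = E° − (0.0592/n)·log Q gives log Q = 2(+3.23 − (+3.228))/0.0592 = 0.068.
For Hg²⁺(aq) + Mg(s) → Hg(l) + Mg²⁺(aq), the reaction quotient is Q = [Mg²⁺(aq)] / [Hg²⁺(aq)].
Substituting the known concentrations and solving, log [Hg²⁺(aq)] = 0.270 and [Hg²⁺(aq)] = 1.9 M.

1.9 M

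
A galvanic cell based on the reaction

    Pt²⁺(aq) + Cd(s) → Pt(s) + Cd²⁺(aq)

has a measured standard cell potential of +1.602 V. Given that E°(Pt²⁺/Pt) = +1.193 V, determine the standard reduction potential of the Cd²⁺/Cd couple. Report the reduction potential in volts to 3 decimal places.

−0.409 V

In the reaction as written the Pt²⁺/Pt couple is reduced (cathode) and Cd²⁺/Cd is oxidized (anode), so E°cell = E°(Pt²⁺/Pt) − E°(Cd²⁺/Cd).
E°(Cd²⁺/Cd) = E°(cathode) − E°cell = +1.193 − (+1.602) = −0.409 V.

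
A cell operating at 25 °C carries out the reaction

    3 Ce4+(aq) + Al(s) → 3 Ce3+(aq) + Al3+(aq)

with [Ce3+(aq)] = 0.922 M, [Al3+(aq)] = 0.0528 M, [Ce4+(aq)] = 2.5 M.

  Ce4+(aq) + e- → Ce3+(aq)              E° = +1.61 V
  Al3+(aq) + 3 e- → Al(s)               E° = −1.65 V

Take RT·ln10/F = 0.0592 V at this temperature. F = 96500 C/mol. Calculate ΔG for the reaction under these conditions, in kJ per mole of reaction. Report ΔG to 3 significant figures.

With Ce⁴⁺/Ce³⁺ reduced at the cathode, E°cell = +1.61 − (−1.65) = +3.26 V and n = 3.
The reaction quotient is ([Ce3+(aq)]^3·[Al3+(aq)]) / [Ce4+(aq)]^3 = 0.00265; by Nernst, E = +3.26 − (0.0592/3)(−2.577) = +3.3109 V.
ΔG = −nFE = −(3)(96500)(+3.3109) J/mol = −959 kJ/mol.

−959 kJ/mol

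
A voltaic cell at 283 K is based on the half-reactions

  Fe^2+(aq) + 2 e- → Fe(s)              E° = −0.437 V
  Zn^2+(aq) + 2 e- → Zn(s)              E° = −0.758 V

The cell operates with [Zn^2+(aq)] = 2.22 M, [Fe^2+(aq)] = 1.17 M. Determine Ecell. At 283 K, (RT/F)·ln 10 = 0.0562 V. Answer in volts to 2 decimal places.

Since E°(Fe²⁺/Fe) > E°(Zn²⁺/Zn), Fe²⁺/Fe serves as the cathode.
The standard potential is −0.437 − (−0.758) = +0.321 V and the balanced reaction transfers n = 2 electrons.
The balanced reaction is Fe^2+(aq) + Zn(s) → Fe(s) + Zn^2+(aq), so Q = [Zn^2+(aq)] / [Fe^2+(aq)] = 1.9 and log Q = 0.278.
Applying E = E° − (RT ln10/nF)·log Q gives +0.321 − (0.0562/2)(0.278) = +0.31 V.

+0.31 V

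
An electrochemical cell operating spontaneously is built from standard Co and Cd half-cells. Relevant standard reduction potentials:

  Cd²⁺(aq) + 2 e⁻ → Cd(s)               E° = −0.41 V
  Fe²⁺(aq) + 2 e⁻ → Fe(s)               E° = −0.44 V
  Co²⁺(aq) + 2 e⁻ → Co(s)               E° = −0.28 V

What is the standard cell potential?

Of the two couples in this cell, the one with the more positive reduction potential is reduced at the cathode: here that is Co²⁺/Co (−0.28 V); Cd²⁺/Cd (−0.41 V) is the anode.
E°cell = E°(cathode) − E°(anode) = −0.28 − (−0.41) = +0.13 V.

+0.13 V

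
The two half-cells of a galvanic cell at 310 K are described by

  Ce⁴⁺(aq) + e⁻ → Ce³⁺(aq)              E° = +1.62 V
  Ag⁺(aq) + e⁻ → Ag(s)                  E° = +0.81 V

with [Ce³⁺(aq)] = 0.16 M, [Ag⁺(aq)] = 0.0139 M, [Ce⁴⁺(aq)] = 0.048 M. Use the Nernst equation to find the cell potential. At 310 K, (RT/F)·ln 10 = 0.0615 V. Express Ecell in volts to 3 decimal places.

+0.892 V

The Ce⁴⁺/Ce³⁺ couple has the more positive E°, so it is the cathode; Ag⁺/Ag is the anode.
E°cell = +1.62 − (+0.81) = +0.81 V, with n = 1 electron transferred.
Balancing gives Ce⁴⁺(aq) + Ag(s) → Ce³⁺(aq) + Ag⁺(aq); hence Q = ([Ce³⁺(aq)]·[Ag⁺(aq)]) / [Ce⁴⁺(aq)] = 0.0463 (log Q = −1.334).
By the Nernst equation, E = +0.81 − (0.0615/1)·(−1.334) = +0.892 V.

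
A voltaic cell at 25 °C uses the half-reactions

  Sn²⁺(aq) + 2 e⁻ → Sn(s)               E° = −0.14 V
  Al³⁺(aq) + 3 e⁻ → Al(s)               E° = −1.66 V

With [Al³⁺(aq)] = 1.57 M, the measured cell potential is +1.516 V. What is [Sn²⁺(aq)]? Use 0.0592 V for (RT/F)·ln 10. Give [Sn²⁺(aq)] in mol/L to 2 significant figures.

0.99 M

With Sn²⁺/Sn at the cathode and Al³⁺/Al at the anode, E°cell = −0.14 − (−1.66) = +1.52 V (n = 6).
Rearranging E = E° − (0.0592/n)·log Q gives log Q = 6(+1.52 − (+1.516))/0.0592 = 0.405.
The balanced reaction is 3 Sn²⁺(aq) + 2 Al(s) → 3 Sn(s) + 2 Al³⁺(aq), so Q = [Al³⁺(aq)]^2 / [Sn²⁺(aq)]^3.
Substituting the known concentrations and solving, log [Sn²⁺(aq)] = −0.004 and [Sn²⁺(aq)] = 0.99 M.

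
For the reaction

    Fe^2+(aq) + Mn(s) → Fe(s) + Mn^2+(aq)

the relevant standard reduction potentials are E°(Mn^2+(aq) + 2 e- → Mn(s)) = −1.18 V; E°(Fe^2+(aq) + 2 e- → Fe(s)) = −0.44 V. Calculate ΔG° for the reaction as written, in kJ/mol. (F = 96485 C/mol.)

−143 kJ/mol

In the reaction as written Fe^2+(aq) is reduced, so the Fe²⁺/Fe couple is the cathode and Mn²⁺/Mn is the anode.
E°cell = −0.44 − (−1.18) = +0.74 V; balancing electrons gives n = 2.
ΔG° = −nFE°cell = −(2)(96485)(+0.74) J/mol = −143 kJ/mol.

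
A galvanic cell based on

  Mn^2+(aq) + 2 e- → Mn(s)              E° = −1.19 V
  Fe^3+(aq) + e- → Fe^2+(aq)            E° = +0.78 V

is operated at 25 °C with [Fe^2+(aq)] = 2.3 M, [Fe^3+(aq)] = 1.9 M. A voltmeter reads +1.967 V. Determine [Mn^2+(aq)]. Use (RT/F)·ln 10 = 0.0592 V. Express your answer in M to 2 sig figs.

0.86 M

Fe³⁺/Fe²⁺ is the cathode (higher E°); E°cell = +0.78 − (−1.19) = +1.97 V with n = 2.
Since E = E° − (0.0592/n)·log Q, log Q = n(E° − E)/0.0592 = 0.101.
The balanced reaction is 2 Fe^3+(aq) + Mn(s) → 2 Fe^2+(aq) + Mn^2+(aq), so Q = ([Fe^2+(aq)]^2·[Mn^2+(aq)]) / [Fe^3+(aq)]^2.
Isolating [Mn^2+(aq)] in Q = 10^{0.101} yields log [Mn^2+(aq)] = −0.065, i.e. 0.86 M.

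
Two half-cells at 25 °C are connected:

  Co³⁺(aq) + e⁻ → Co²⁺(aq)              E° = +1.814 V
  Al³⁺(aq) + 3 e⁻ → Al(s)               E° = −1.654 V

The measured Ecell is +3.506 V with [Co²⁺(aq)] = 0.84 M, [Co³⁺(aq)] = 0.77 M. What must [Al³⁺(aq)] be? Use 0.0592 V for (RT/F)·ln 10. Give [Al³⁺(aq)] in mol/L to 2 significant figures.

The Co³⁺/Co²⁺ couple has the larger reduction potential, so it is the cathode: E°cell = +1.814 − (−1.654) = +3.468 V and n = 3.
Rearranging E = E° − (0.0592/n)·log Q gives log Q = 3(+3.468 − (+3.506))/0.0592 = −1.926.
Balancing electrons gives 3 Co³⁺(aq) + Al(s) → 3 Co²⁺(aq) + Al³⁺(aq); thus Q = ([Co²⁺(aq)]^3·[Al³⁺(aq)]) / [Co³⁺(aq)]^3.
Solving for the unknown gives log [Al³⁺(aq)] = −2.039, so [Al³⁺(aq)] ≈ 0.0091 M.

0.0091 M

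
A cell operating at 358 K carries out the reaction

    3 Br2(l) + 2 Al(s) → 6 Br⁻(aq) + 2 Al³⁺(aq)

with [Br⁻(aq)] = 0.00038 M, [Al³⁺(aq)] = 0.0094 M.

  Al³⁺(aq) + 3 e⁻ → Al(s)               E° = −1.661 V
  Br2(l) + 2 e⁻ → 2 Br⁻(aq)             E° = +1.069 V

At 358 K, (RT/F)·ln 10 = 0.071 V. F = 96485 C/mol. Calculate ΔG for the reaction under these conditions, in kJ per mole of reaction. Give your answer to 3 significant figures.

−1750 kJ/mol

With Br₂/Br⁻ reduced at the cathode, E°cell = +1.069 − (−1.661) = +2.730 V and n = 6.
Q = [Br⁻(aq)]^6·[Al³⁺(aq)]^2 = 2.66×10^−25, so log Q = −24.575 and E = +2.730 − (0.071/6)(−24.575) = +3.0208 V.
Then ΔG = −nFE = −6 × 96485 × +3.0208 J/mol = −1750 kJ/mol.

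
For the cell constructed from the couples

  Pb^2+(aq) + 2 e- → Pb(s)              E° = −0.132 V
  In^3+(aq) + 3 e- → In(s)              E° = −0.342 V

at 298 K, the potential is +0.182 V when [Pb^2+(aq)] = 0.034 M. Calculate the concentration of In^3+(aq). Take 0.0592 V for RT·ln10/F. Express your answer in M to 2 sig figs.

Pb²⁺/Pb is the cathode (higher E°); E°cell = −0.132 − (−0.342) = +0.210 V with n = 6.
Rearranging E = E° − (0.0592/n)·log Q gives log Q = 6(+0.210 − (+0.182))/0.0592 = 2.838.
Balancing electrons gives 3 Pb^2+(aq) + 2 In(s) → 3 Pb(s) + 2 In^3+(aq); thus Q = [In^3+(aq)]^2 / [Pb^2+(aq)]^3.
Substituting the known concentrations and solving, log [In^3+(aq)] = −0.784 and [In^3+(aq)] = 0.16 M.

0.16 M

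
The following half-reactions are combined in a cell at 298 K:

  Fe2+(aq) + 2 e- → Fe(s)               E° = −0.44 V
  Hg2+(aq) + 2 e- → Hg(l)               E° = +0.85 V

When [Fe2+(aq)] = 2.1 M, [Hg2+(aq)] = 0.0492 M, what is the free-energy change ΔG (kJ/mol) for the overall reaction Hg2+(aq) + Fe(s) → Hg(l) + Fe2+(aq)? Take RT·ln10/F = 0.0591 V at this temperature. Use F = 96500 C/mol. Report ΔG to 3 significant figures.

E°cell = +0.85 − (−0.44) = +1.29 V; the balanced reaction transfers n = 2 electrons.
The reaction quotient is [Fe2+(aq)] / [Hg2+(aq)] = 42.7; by Nernst, E = +1.29 − (0.0591/2)(1.630) = +1.2418 V.
Then ΔG = −nFE = −2 × 96500 × +1.2418 J/mol = −240 kJ/mol.

−240 kJ/mol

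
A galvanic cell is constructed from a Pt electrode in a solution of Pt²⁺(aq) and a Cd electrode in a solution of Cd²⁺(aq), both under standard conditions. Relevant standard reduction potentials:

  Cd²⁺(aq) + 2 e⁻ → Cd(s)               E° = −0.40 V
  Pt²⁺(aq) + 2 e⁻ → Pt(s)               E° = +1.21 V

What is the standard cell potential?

+1.61 V

Of the two couples in this cell, the one with the more positive reduction potential is reduced at the cathode: here that is Pt²⁺/Pt (+1.21 V); Cd²⁺/Cd (−0.40 V) is the anode.
E°cell = E°(cathode) − E°(anode) = +1.21 − (−0.40) = +1.61 V.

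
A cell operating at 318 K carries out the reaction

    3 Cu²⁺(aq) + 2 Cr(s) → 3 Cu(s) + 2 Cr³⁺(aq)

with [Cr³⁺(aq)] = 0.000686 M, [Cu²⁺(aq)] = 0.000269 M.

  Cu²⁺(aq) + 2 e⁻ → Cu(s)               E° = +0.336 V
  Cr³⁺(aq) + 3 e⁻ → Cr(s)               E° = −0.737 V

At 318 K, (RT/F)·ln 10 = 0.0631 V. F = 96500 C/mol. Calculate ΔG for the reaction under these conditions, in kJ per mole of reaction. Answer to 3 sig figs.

E°cell = +0.336 − (−0.737) = +1.073 V; the balanced reaction transfers n = 6 electrons.
Q = [Cr³⁺(aq)]^2 / [Cu²⁺(aq)]^3 = 2.42×10^4, so log Q = 4.383 and E = +1.073 − (0.0631/6)(4.383) = +1.0269 V.
Finally ΔG = −nFE = −(6)(96500 C/mol)(+1.0269 V) = −595 kJ/mol.

−595 kJ/mol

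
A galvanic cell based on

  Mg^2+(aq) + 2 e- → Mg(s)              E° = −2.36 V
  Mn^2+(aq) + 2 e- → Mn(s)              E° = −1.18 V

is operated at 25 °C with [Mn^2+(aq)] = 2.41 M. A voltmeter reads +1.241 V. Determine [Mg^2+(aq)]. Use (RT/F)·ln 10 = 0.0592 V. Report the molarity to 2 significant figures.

0.021 M

Mn²⁺/Mn is the cathode (higher E°); E°cell = −1.18 − (−2.36) = +1.18 V with n = 2.
Since E = E° − (0.0592/n)·log Q, log Q = n(E° − E)/0.0592 = −2.061.
The balanced reaction is Mn^2+(aq) + Mg(s) → Mn(s) + Mg^2+(aq), so Q = [Mg^2+(aq)] / [Mn^2+(aq)].
Isolating [Mg^2+(aq)] in Q = 10^{−2.061} yields log [Mg^2+(aq)] = −1.679, i.e. 0.021 M.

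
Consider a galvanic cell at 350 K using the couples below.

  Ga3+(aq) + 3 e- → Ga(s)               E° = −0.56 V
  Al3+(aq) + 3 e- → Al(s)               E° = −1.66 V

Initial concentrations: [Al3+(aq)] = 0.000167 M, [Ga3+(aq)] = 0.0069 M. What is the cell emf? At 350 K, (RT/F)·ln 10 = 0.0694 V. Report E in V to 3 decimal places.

The Ga³⁺/Ga couple has the more positive E°, so it is the cathode; Al³⁺/Al is the anode.
E°cell = −0.56 − (−1.66) = +1.10 V, with n = 3 electrons transferred.
Balancing gives Ga3+(aq) + Al(s) → Ga(s) + Al3+(aq); hence Q = [Al3+(aq)] / [Ga3+(aq)] = 0.0242 (log Q = −1.616).
Applying E = E° − (RT ln10/nF)·log Q gives +1.10 − (0.0694/3)(−1.616) = +1.137 V.

+1.137 V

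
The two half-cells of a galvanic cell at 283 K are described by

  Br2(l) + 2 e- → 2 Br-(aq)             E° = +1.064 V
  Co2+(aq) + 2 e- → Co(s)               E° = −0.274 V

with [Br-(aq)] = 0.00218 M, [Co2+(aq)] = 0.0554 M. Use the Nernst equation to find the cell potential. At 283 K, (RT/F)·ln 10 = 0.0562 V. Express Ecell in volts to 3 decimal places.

+1.523 V

The Br₂/Br⁻ couple has the more positive E°, so it is the cathode; Co²⁺/Co is the anode.
E°cell = +1.064 − (−0.274) = +1.338 V, with n = 2 electrons transferred.
The balanced reaction is Br2(l) + Co(s) → 2 Br-(aq) + Co2+(aq), so Q = [Br-(aq)]^2·[Co2+(aq)] = 2.63×10^−7 and log Q = −6.580.
E = E° − (0.0562/n)·log Q = +1.338 − (0.0562/2)(−6.580) = +1.523 V.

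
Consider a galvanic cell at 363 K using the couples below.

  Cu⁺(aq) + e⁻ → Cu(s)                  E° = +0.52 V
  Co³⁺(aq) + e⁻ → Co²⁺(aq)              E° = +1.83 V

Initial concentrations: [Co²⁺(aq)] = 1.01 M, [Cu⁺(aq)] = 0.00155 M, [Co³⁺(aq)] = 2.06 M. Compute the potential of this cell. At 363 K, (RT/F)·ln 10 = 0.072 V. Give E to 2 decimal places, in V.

+1.53 V

The Co³⁺/Co²⁺ couple has the more positive E°, so it is the cathode; Cu⁺/Cu is the anode.
E°cell = E°cat − E°an = +1.83 − (+0.52) = +1.31 V; n = 1.
For the overall reaction Co³⁺(aq) + Cu(s) → Co²⁺(aq) + Cu⁺(aq), Q = ([Co²⁺(aq)]·[Cu⁺(aq)]) / [Co³⁺(aq)] = 0.00076, giving log Q = −3.119.
By the Nernst equation, E = +1.31 − (0.072/1)·(−3.119) = +1.53 V.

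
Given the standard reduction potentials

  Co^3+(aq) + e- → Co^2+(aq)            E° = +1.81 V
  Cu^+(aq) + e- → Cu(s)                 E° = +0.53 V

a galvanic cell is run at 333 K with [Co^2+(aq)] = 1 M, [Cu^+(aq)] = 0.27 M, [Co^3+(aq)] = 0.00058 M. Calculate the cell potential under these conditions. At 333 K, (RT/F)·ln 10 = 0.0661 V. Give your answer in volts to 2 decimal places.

The Co³⁺/Co²⁺ couple has the more positive E°, so it is the cathode; Cu⁺/Cu is the anode.
The standard potential is +1.81 − (+0.53) = +1.28 V and the balanced reaction transfers n = 1 electron.
Balancing gives Co^3+(aq) + Cu(s) → Co^2+(aq) + Cu^+(aq); hence Q = ([Co^2+(aq)]·[Cu^+(aq)]) / [Co^3+(aq)] = 466 (log Q = 2.668).
By the Nernst equation, E = +1.28 − (0.0661/1)·(2.668) = +1.10 V.

+1.10 V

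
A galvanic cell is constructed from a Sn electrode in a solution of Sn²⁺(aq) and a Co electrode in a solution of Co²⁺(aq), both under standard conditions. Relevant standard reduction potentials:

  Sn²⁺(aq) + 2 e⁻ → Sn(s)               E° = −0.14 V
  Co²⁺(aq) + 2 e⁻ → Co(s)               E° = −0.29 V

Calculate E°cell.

+0.15 V

The Sn²⁺/Sn couple has the higher E°, so Sn ion is reduced (cathode) and Co is oxidized (anode).
E°cell = E°(cathode) − E°(anode) = −0.14 − (−0.29) = +0.15 V.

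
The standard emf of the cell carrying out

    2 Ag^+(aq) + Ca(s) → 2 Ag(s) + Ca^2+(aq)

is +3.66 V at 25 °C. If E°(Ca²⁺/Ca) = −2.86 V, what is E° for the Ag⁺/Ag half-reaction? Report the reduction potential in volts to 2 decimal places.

+0.80 V

In the reaction as written the Ag⁺/Ag couple is reduced (cathode) and Ca²⁺/Ca is oxidized (anode), so E°cell = E°(Ag⁺/Ag) − E°(Ca²⁺/Ca).
E°(Ag⁺/Ag) = E°cell + E°(anode) = +3.66 + (−2.86) = +0.80 V.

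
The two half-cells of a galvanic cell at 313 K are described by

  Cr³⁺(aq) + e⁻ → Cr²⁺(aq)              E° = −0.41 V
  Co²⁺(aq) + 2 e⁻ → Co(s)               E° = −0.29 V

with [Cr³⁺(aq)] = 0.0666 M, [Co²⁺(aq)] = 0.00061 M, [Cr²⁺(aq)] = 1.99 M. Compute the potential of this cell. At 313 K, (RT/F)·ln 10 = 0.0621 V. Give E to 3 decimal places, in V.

The Co²⁺/Co couple has the more positive E°, so it is the cathode; Cr³⁺/Cr²⁺ is the anode.
E°cell = E°cat − E°an = −0.29 − (−0.41) = +0.12 V; n = 2.
Balancing gives Co²⁺(aq) + 2 Cr²⁺(aq) → Co(s) + 2 Cr³⁺(aq); hence Q = [Cr³⁺(aq)]^2 / ([Co²⁺(aq)]·[Cr²⁺(aq)]^2) = 1.84 (log Q = 0.264).
Applying E = E° − (RT ln10/nF)·log Q gives +0.12 − (0.0621/2)(0.264) = +0.112 V.

+0.112 V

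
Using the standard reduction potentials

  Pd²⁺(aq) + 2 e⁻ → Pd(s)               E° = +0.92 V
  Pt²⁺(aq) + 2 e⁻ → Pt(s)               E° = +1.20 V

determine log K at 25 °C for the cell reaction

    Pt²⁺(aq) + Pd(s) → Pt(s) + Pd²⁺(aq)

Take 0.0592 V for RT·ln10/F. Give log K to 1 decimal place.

log K = 9.5

The Pt²⁺/Pt couple is reduced (cathode); E°cell = +1.20 − (+0.92) = +0.28 V with n = 2.
At equilibrium E = 0, so log K = nE°cell / 0.0592 = (2)(+0.28) / 0.0592 = 9.5.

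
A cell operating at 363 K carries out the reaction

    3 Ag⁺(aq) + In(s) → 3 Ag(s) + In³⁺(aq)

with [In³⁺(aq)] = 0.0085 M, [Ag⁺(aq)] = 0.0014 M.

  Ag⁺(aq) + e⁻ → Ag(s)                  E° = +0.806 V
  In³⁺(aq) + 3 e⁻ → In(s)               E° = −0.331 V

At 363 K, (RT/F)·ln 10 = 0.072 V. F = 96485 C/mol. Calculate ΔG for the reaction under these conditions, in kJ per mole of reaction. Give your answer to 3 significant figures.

−284 kJ/mol

E°cell = +0.806 − (−0.331) = +1.137 V; the balanced reaction transfers n = 3 electrons.
Here Q = [In³⁺(aq)] / [Ag⁺(aq)]^3 = 3.1×10^6 (log Q = 6.491), giving E = +1.137 − (0.072/3)·(6.491) = +0.9812 V.
Finally ΔG = −nFE = −(3)(96485 C/mol)(+0.9812 V) = −284 kJ/mol.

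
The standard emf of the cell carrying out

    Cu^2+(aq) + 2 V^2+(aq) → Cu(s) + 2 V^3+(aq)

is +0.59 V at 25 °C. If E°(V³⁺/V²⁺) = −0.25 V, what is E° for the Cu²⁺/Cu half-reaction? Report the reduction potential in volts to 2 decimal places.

+0.34 V

In the reaction as written the Cu²⁺/Cu couple is reduced (cathode) and V³⁺/V²⁺ is oxidized (anode), so E°cell = E°(Cu²⁺/Cu) − E°(V³⁺/V²⁺).
E°(Cu²⁺/Cu) = E°cell + E°(anode) = +0.59 + (−0.25) = +0.34 V.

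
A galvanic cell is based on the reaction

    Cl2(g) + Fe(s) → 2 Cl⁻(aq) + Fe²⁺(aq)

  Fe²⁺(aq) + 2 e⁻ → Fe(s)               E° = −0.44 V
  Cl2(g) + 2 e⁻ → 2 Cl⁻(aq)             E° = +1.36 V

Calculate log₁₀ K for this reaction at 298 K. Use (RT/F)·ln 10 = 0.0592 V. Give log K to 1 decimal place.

log K = 60.8

The Cl₂/Cl⁻ couple is reduced (cathode); E°cell = +1.36 − (−0.44) = +1.80 V with n = 2.
At equilibrium E = 0, so log K = nE°cell / 0.0592 = (2)(+1.80) / 0.0592 = 60.8.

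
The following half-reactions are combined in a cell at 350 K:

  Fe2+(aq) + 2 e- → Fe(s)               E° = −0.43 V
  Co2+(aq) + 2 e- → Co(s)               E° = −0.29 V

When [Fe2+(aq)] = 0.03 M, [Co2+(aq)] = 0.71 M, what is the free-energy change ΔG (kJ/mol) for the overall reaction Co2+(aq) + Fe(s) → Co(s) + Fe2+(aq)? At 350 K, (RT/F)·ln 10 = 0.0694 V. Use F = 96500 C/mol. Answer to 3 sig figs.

−36.2 kJ/mol

The standard cell potential is −0.29 − (−0.43) = +0.14 V, with n = 2 electrons in the balanced equation.
Q = [Fe2+(aq)] / [Co2+(aq)] = 0.0423, so log Q = −1.374 and E = +0.14 − (0.0694/2)(−1.374) = +0.1877 V.
Finally ΔG = −nFE = −(2)(96500 C/mol)(+0.1877 V) = −36.2 kJ/mol.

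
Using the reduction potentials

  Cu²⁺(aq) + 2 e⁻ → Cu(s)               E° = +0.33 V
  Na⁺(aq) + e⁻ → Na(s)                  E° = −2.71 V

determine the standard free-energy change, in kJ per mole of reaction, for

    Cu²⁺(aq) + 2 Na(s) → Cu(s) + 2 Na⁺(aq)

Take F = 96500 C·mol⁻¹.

−587 kJ/mol

In the reaction as written Cu²⁺(aq) is reduced, so the Cu²⁺/Cu couple is the cathode and Na⁺/Na is the anode.
E°cell = +0.33 − (−2.71) = +3.04 V; balancing electrons gives n = 2.
ΔG° = −nFE°cell = −(2)(96500)(+3.04) J/mol = −587 kJ/mol.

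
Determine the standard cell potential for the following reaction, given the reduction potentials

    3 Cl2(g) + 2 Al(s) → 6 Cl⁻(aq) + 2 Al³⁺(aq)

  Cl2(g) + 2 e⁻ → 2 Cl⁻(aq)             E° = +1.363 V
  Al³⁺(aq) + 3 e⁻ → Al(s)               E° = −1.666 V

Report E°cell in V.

Cl2(g) gains electrons, so the Cl₂/Cl⁻ couple is the cathode; the Al³⁺/Al couple is the anode.
E°cell = E°(cathode) − E°(anode) = +1.363 − (−1.666) = +3.029 V.
The positive value indicates the reaction is spontaneous as written.

+3.029 V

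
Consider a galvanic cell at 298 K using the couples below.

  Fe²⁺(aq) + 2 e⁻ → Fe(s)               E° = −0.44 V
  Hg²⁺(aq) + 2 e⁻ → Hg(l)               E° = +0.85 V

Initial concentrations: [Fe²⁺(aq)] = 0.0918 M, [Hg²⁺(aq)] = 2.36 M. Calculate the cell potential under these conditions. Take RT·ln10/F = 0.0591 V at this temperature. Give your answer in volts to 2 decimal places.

+1.33 V

Since E°(Hg²⁺/Hg) > E°(Fe²⁺/Fe), Hg²⁺/Hg serves as the cathode.
The standard potential is +0.85 − (−0.44) = +1.29 V and the balanced reaction transfers n = 2 electrons.
The balanced reaction is Hg²⁺(aq) + Fe(s) → Hg(l) + Fe²⁺(aq), so Q = [Fe²⁺(aq)] / [Hg²⁺(aq)] = 0.0389 and log Q = −1.410.
Applying E = E° − (RT ln10/nF)·log Q gives +1.29 − (0.0591/2)(−1.410) = +1.33 V.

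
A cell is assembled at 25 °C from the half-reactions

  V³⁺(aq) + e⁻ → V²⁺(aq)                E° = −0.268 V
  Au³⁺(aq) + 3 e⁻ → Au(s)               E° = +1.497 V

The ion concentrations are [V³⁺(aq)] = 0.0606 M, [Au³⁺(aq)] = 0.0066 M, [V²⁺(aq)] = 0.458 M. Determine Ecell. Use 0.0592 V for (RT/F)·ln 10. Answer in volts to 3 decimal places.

The Au³⁺/Au couple has the more positive E°, so it is the cathode; V³⁺/V²⁺ is the anode.
The standard potential is +1.497 − (−0.268) = +1.765 V and the balanced reaction transfers n = 3 electrons.
For the overall reaction Au³⁺(aq) + 3 V²⁺(aq) → Au(s) + 3 V³⁺(aq), Q = [V³⁺(aq)]^3 / ([Au³⁺(aq)]·[V²⁺(aq)]^3) = 0.351, giving log Q = −0.455.
By the Nernst equation, E = +1.765 − (0.0592/3)·(−0.455) = +1.774 V.

+1.774 V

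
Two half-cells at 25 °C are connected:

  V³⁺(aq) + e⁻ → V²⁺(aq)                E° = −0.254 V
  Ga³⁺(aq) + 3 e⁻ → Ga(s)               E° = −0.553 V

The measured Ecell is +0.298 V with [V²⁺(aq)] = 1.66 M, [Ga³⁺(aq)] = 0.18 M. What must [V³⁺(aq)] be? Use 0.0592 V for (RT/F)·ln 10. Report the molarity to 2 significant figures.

With V³⁺/V²⁺ at the cathode and Ga³⁺/Ga at the anode, E°cell = −0.254 − (−0.553) = +0.299 V (n = 3).
From the Nernst equation, log Q = n(E° − E)/0.0592 = 3·(+0.299 − (+0.298))/0.0592 = 0.051.
For 3 V³⁺(aq) + Ga(s) → 3 V²⁺(aq) + Ga³⁺(aq), the reaction quotient is Q = ([V²⁺(aq)]^3·[Ga³⁺(aq)]) / [V³⁺(aq)]^3.
Solving for the unknown gives log [V³⁺(aq)] = −0.045, so [V³⁺(aq)] ≈ 0.90 M.

0.90 M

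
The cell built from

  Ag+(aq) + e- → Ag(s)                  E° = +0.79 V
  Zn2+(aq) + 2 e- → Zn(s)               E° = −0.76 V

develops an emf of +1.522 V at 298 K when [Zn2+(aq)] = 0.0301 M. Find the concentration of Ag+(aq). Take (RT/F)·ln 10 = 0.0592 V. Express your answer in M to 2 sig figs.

0.058 M

The Ag⁺/Ag couple has the larger reduction potential, so it is the cathode: E°cell = +0.79 − (−0.76) = +1.55 V and n = 2.
Rearranging E = E° − (0.0592/n)·log Q gives log Q = 2(+1.55 − (+1.522))/0.0592 = 0.946.
For 2 Ag+(aq) + Zn(s) → 2 Ag(s) + Zn2+(aq), the reaction quotient is Q = [Zn2+(aq)] / [Ag+(aq)]^2.
Isolating [Ag+(aq)] in Q = 10^{0.946} yields log [Ag+(aq)] = −1.234, i.e. 0.058 M.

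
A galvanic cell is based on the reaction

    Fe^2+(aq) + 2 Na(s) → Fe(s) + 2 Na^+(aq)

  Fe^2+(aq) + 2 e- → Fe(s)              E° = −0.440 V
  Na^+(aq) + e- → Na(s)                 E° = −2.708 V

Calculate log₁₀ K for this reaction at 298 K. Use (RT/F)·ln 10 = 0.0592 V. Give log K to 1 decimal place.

The Fe²⁺/Fe couple is reduced (cathode); E°cell = −0.440 − (−2.708) = +2.268 V with n = 2.
At equilibrium E = 0, so log K = nE°cell / 0.0592 = (2)(+2.268) / 0.0592 = 76.6.

log K = 76.6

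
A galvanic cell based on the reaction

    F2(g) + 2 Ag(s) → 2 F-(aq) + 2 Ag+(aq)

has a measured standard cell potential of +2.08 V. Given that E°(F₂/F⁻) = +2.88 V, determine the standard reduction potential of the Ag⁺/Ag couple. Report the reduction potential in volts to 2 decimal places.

+0.80 V

In the reaction as written the F₂/F⁻ couple is reduced (cathode) and Ag⁺/Ag is oxidized (anode), so E°cell = E°(F₂/F⁻) − E°(Ag⁺/Ag).
E°(Ag⁺/Ag) = E°(cathode) − E°cell = +2.88 − (+2.08) = +0.80 V.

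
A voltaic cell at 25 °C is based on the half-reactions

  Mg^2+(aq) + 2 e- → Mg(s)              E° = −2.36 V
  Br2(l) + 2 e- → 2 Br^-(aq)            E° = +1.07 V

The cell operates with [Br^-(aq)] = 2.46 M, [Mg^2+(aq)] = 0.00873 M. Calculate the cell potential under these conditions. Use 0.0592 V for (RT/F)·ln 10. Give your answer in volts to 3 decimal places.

The Br₂/Br⁻ couple has the more positive E°, so it is the cathode; Mg²⁺/Mg is the anode.
E°cell = E°cat − E°an = +1.07 − (−2.36) = +3.43 V; n = 2.
Balancing gives Br2(l) + Mg(s) → 2 Br^-(aq) + Mg^2+(aq); hence Q = [Br^-(aq)]^2·[Mg^2+(aq)] = 0.0528 (log Q = −1.277).
E = E° − (0.0592/n)·log Q = +3.43 − (0.0592/2)(−1.277) = +3.468 V.

+3.468 V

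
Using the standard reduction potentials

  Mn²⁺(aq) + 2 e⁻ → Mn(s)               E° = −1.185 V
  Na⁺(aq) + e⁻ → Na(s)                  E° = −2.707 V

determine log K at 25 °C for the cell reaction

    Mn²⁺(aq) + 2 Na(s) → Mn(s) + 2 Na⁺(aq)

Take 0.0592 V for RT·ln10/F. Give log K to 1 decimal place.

log K = 51.4

The Mn²⁺/Mn couple is reduced (cathode); E°cell = −1.185 − (−2.707) = +1.522 V with n = 2.
At equilibrium E = 0, so log K = nE°cell / 0.0592 = (2)(+1.522) / 0.0592 = 51.4.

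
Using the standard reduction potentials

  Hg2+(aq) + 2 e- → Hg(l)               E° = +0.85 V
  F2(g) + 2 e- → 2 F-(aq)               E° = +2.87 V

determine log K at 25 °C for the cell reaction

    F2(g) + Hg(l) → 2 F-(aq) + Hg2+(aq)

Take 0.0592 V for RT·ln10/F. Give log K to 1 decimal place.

log K = 68.2

The F₂/F⁻ couple is reduced (cathode); E°cell = +2.87 − (+0.85) = +2.02 V with n = 2.
At equilibrium E = 0, so log K = nE°cell / 0.0592 = (2)(+2.02) / 0.0592 = 68.2.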